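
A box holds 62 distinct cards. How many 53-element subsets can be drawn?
C(62,53) = 62!/(53!×9!) = 20286591270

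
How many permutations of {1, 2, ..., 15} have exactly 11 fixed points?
Choose the 11 fixed points C(15,11) = 1365, derange the rest: !4 = Σ_{j=0}^{4} (-1)^j·4!/j! = 24 - 24 + 12 - 4 + 1 = 9. Product = 1365 × 9 = 12285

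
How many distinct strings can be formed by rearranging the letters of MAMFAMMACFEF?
12! / (3! × 3! × 4! × 1! × 1!) = 554400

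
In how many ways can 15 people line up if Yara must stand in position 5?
Fix one position: (15-1)! = 87178291200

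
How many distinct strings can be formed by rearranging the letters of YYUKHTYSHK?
10! / (3! × 2! × 1! × 2! × 1! × 1!) = 151200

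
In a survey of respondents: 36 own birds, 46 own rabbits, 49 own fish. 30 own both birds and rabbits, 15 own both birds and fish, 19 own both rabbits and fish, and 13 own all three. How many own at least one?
|A∪B∪C| = 36+46+49-30-15-19+13 = 80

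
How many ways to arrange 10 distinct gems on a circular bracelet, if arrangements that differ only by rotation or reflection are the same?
(10-1)!/2 = 362880/2 = 181440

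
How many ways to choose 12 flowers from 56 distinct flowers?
C(56,12) = 56!/(12!×44!) = 558383307300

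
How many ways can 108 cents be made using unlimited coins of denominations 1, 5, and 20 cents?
Coefficient of x^108 in 1/(1-x^1) · 1/(1-x^5) · 1/(1-x^20). Case on j = number of 20-cent coins (j = 0..5); remainder r = 108 - 20j is made from {1,5} in ⌊r/5⌋+1 ways. r = 108, 88, 68, 48, 28, 8 → 22 + 18 + 14 + 10 + 6 + 2 = 72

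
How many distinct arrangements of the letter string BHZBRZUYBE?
10! / (1! × 1! × 1! × 1! × 3! × 1! × 2!) = 302400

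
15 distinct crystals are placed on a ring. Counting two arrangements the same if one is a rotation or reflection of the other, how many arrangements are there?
(15-1)!/2 = 87178291200/2 = 43589145600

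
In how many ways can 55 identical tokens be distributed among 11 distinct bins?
C(55+11-1, 11-1) = C(65, 10) = 179013799328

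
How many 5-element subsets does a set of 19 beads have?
C(19,5) = 19!/(5!×14!) = 11628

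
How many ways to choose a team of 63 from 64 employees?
C(64,63) = 64!/(63!×1!) = 64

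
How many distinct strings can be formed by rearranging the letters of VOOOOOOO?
8! / (1! × 7!) = 8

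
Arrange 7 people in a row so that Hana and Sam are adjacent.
Treat as block: (7-1)! × 2! = 720 × 2 = 1440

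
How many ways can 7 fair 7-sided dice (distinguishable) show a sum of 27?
Coefficient of x^27 in (x + x² + ... + x^7)^7. By inclusion-exclusion on dice exceeding 7: Σ_j (-1)^j C(7,j)·C(27-1-7j, 6) = C(7,0)·C(26,6) - C(7,1)·C(19,6) + C(7,2)·C(12,6) = 1·230230 - 7·27132 + 21·924 = 59710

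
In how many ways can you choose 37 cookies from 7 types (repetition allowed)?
C(37+7-1, 7-1) = C(43, 6) = 6096454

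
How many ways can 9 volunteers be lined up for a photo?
9! = 362880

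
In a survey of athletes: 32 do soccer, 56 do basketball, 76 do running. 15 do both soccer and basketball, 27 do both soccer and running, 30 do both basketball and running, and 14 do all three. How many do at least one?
|A∪B∪C| = 32+56+76-15-27-30+14 = 106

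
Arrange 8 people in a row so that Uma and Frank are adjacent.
Treat as block: (8-1)! × 2! = 5040 × 2 = 10080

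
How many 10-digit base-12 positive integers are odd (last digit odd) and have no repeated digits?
Last∈{1,3,5,7,9,11}. Last=0: 0. Last nonzero: 6×10×P(10,8) = 108864000. Total = 108864000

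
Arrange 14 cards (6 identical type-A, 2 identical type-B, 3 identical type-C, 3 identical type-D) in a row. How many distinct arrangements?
14! / (6! × 2! × 3! × 3!) = 1681680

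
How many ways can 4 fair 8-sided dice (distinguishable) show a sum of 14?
Coefficient of x^14 in (x + x² + ... + x^8)^4. By inclusion-exclusion on dice exceeding 8: Σ_j (-1)^j C(4,j)·C(14-1-8j, 3) = C(4,0)·C(13,3) - C(4,1)·C(5,3) = 1·286 - 4·10 = 246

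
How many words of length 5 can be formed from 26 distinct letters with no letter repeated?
P(26,5) = 26!/(26-5)! = 7893600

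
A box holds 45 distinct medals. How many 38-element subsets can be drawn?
C(45,38) = 45!/(38!×7!) = 45379620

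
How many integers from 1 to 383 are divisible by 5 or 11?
⌊383/5⌋ + ⌊383/11⌋ - ⌊383/55⌋ = 76 + 34 - 6 = 104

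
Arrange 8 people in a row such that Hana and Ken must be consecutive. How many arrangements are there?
Treat the 2 as one block: (8-2+1)! × 2! = 5040 × 2 = 10080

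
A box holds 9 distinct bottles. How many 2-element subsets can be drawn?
C(9,2) = 9!/(2!×7!) = 36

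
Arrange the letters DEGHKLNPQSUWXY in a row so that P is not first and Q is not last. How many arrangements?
By inclusion-exclusion: 14! - 2×(14-1)! + (14-2)! = 87178291200 - 12454041600 + 479001600 = 75203251200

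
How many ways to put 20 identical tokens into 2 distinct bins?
C(20+2-1, 2-1) = C(21, 1) = 21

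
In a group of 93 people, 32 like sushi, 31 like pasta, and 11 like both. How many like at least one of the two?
|A∪B| = |A| + |B| - |A∩B| = 32 + 31 - 11 = 52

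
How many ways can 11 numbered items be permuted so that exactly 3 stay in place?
Choose the 3 fixed points C(11,3) = 165, derange the rest: !8 = Σ_{j=0}^{8} (-1)^j·8!/j! = 40320 - 40320 + 20160 - 6720 + 1680 - 336 + 56 - 8 + 1 = 14833. Product = 165 × 14833 = 2447445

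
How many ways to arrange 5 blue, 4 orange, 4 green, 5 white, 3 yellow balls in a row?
21! / (5! × 4! × 4! × 5! × 3!) = 1026615189600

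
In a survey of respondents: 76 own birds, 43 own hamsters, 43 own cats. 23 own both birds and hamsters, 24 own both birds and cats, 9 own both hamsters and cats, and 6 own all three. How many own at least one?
|A∪B∪C| = 76+43+43-23-24-9+6 = 112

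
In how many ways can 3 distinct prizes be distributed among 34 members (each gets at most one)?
P(34,3) = 34!/(34-3)! = 35904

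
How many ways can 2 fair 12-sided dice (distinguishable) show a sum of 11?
Coefficient of x^11 in (x + x² + ... + x^12)^2. By inclusion-exclusion on dice exceeding 12: Σ_j (-1)^j C(2,j)·C(11-1-12j, 1) = C(2,0)·C(10,1) = 1·10 = 10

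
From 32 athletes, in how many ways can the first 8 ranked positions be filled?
P(32,8) = 32!/(32-8)! = 424097856000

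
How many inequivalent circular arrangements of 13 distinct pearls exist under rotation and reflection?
(13-1)!/2 = 479001600/2 = 239500800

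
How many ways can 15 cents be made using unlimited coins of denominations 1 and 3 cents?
Coefficient of x^15 in 1/(1-x^1) · 1/(1-x^3). Use j coins of 3 for j = 0..⌊15/3⌋ = 5, the rest in 1s: 5 + 1 = 6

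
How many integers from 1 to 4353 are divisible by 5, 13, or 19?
⌊4353/5⌋+⌊4353/13⌋+⌊4353/19⌋ - ⌊4353/65⌋-⌊4353/95⌋-⌊4353/247⌋ + ⌊4353/1235⌋ = 870+334+229 - 66-45-17 + 3 = 1308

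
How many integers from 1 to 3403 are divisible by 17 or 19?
⌊3403/17⌋ + ⌊3403/19⌋ - ⌊3403/323⌋ = 200 + 179 - 10 = 369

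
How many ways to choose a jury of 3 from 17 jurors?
C(17,3) = 17!/(3!×14!) = 680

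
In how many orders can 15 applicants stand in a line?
15! = 1307674368000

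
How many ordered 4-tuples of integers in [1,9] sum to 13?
Coefficient of x^13 in (x + x² + ... + x^9)^4. By inclusion-exclusion on dice exceeding 9: Σ_j (-1)^j C(4,j)·C(13-1-9j, 3) = C(4,0)·C(12,3) - C(4,1)·C(3,3) = 1·220 - 4·1 = 216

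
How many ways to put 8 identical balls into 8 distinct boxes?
C(8+8-1, 8-1) = C(15, 7) = 6435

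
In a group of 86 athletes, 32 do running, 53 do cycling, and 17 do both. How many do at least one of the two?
|A∪B| = |A| + |B| - |A∩B| = 32 + 53 - 17 = 68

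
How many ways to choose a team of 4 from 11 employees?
C(11,4) = 11!/(4!×7!) = 330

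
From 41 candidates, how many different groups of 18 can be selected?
C(41,18) = 41!/(18!×23!) = 202112640600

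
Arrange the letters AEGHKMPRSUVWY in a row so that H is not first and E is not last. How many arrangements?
By inclusion-exclusion: 13! - 2×(13-1)! + (13-2)! = 6227020800 - 958003200 + 39916800 = 5308934400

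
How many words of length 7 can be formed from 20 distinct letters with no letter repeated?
P(20,7) = 20!/(20-7)! = 390700800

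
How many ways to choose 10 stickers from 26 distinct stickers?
C(26,10) = 26!/(10!×16!) = 5311735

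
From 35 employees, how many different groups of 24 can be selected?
C(35,24) = 35!/(24!×11!) = 417225900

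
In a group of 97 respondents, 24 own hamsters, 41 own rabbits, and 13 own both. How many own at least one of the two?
|A∪B| = |A| + |B| - |A∩B| = 24 + 41 - 13 = 52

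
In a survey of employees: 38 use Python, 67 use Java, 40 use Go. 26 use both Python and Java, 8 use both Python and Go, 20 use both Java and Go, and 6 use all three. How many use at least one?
|A∪B∪C| = 38+67+40-26-8-20+6 = 97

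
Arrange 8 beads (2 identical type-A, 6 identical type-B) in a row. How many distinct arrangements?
8! / (2! × 6!) = 28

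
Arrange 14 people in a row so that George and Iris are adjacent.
Treat as block: (14-1)! × 2! = 6227020800 × 2 = 12454041600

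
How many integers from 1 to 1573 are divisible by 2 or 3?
⌊1573/2⌋ + ⌊1573/3⌋ - ⌊1573/6⌋ = 786 + 524 - 262 = 1048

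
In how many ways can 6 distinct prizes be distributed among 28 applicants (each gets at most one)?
P(28,6) = 28!/(28-6)! = 271252800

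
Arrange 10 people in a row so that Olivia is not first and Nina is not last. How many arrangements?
By inclusion-exclusion: 10! - 2×(10-1)! + (10-2)! = 3628800 - 725760 + 40320 = 2943360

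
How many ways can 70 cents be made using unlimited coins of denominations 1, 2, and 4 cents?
Coefficient of x^70 in 1/(1-x^1) · 1/(1-x^2) · 1/(1-x^4). Case on j = number of 4-cent coins (j = 0..17); remainder r = 70 - 4j is made from {1,2} in ⌊r/2⌋+1 ways. r = 70, 66, 62, 58, 54, 50, 46, 42, 38, 34, 30, 26, 22, 18, 14, 10, 6, 2 → 36 + 34 + 32 + 30 + 28 + 26 + 24 + 22 + 20 + 18 + 16 + 14 + 12 + 10 + 8 + 6 + 4 + 2 = 342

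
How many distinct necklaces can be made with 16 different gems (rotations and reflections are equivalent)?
(16-1)!/2 = 1307674368000/2 = 653837184000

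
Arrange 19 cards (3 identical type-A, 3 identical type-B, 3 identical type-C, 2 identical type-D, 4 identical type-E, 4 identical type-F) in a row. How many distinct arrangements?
19! / (3! × 3! × 3! × 2! × 4! × 4!) = 488864376000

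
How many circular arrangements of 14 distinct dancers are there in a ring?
Circular: fix one position, arrange the rest. (14-1)! = 6227020800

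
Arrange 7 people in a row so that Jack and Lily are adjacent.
Treat as block: (7-1)! × 2! = 720 × 2 = 1440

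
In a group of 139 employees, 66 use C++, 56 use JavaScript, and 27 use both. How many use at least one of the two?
|A∪B| = |A| + |B| - |A∩B| = 66 + 56 - 27 = 95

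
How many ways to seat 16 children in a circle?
Circular: fix one position, arrange the rest. (16-1)! = 1307674368000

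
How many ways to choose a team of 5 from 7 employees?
C(7,5) = 7!/(5!×2!) = 21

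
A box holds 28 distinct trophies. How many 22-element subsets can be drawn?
C(28,22) = 28!/(22!×6!) = 376740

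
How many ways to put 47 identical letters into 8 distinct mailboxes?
C(47+8-1, 8-1) = C(54, 7) = 177100560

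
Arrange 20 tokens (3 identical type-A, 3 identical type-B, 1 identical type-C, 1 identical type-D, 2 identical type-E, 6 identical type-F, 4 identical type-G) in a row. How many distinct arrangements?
20! / (3! × 3! × 1! × 1! × 2! × 6! × 4!) = 1955457504000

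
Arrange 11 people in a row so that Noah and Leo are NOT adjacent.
Total - adjacent = 11! - (11-1)!×2 = 39916800 - 7257600 = 32659200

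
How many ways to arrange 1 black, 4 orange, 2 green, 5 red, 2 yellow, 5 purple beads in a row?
19! / (1! × 4! × 2! × 5! × 2! × 5!) = 87995587680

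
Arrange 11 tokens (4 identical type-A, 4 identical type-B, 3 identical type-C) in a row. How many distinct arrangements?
11! / (4! × 4! × 3!) = 11550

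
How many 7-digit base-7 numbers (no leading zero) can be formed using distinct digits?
First digit: 6 choices (nonzero). Then descending: 6 × 6 × 5 × 4 × 3 × 2 × 1 = 4320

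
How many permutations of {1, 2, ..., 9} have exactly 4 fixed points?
Choose the 4 fixed points C(9,4) = 126, derange the rest: !5 = Σ_{j=0}^{5} (-1)^j·5!/j! = 120 - 120 + 60 - 20 + 5 - 1 = 44. Product = 126 × 44 = 5544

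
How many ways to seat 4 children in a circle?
Circular: fix one position, arrange the rest. (4-1)! = 6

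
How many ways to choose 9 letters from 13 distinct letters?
C(13,9) = 13!/(9!×4!) = 715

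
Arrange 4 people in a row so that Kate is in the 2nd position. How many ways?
Fix one position: (4-1)! = 6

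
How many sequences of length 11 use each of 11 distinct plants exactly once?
11! = 39916800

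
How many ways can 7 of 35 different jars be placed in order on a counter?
P(35,7) = 35!/(35-7)! = 33891580800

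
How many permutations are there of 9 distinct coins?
9! = 362880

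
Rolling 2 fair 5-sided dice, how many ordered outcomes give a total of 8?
Coefficient of x^8 in (x + x² + ... + x^5)^2. By inclusion-exclusion on dice exceeding 5: Σ_j (-1)^j C(2,j)·C(8-1-5j, 1) = C(2,0)·C(7,1) - C(2,1)·C(2,1) = 1·7 - 2·2 = 3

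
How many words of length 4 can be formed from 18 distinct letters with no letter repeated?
P(18,4) = 18!/(18-4)! = 73440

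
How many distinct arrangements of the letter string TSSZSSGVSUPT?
12! / (1! × 1! × 1! × 2! × 1! × 5! × 1!) = 1995840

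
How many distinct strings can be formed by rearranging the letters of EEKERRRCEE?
10! / (1! × 3! × 1! × 5!) = 5040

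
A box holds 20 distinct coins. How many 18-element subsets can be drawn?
C(20,18) = 20!/(18!×2!) = 190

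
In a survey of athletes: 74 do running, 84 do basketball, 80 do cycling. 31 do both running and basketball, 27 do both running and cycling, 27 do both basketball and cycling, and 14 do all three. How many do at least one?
|A∪B∪C| = 74+84+80-31-27-27+14 = 167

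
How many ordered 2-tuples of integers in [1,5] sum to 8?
Coefficient of x^8 in (x + x² + ... + x^5)^2. By inclusion-exclusion on dice exceeding 5: Σ_j (-1)^j C(2,j)·C(8-1-5j, 1) = C(2,0)·C(7,1) - C(2,1)·C(2,1) = 1·7 - 2·2 = 3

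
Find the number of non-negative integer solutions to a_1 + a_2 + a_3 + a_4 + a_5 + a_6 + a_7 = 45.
C(45+7-1, 7-1) = C(51, 6) = 18009460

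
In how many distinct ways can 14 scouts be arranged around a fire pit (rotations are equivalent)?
Circular: fix one position, arrange the rest. (14-1)! = 6227020800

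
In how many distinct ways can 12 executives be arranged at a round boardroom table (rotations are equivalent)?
Circular: fix one position, arrange the rest. (12-1)! = 39916800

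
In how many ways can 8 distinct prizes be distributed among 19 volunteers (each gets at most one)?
P(19,8) = 19!/(19-8)! = 3047466240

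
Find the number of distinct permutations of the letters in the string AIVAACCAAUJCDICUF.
17! / (5! × 1! × 1! × 2! × 4! × 1! × 1! × 2!) = 30875644800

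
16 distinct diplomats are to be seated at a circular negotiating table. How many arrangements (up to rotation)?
Circular: fix one position, arrange the rest. (16-1)! = 1307674368000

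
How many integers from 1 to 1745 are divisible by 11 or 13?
⌊1745/11⌋ + ⌊1745/13⌋ - ⌊1745/143⌋ = 158 + 134 - 12 = 280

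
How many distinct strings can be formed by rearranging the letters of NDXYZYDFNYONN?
13! / (1! × 1! × 2! × 4! × 1! × 1! × 3!) = 21621600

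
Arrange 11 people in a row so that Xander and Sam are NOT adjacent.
Total - adjacent = 11! - (11-1)!×2 = 39916800 - 7257600 = 32659200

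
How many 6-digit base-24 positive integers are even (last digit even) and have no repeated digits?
Last∈{0,2,4,6,8,10,12,14,16,18,20,22}. Last=0: 4037880. Last nonzero: 11×22×P(22,4) = 42485520. Total = 46523400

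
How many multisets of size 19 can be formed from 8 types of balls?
C(19+8-1, 8-1) = C(26, 7) = 657800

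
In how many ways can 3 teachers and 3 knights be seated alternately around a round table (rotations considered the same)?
Fix one of the teachers: (3-1)! ways for the remaining teachers, × 3! ways for the knights = 2 × 6 = 12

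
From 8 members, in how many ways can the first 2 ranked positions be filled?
P(8,2) = 8!/(8-2)! = 56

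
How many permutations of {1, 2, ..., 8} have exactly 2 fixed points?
Choose the 2 fixed points C(8,2) = 28, derange the rest: !6 = Σ_{j=0}^{6} (-1)^j·6!/j! = 720 - 720 + 360 - 120 + 30 - 6 + 1 = 265. Product = 28 × 265 = 7420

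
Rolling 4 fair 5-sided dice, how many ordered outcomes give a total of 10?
Coefficient of x^10 in (x + x² + ... + x^5)^4. By inclusion-exclusion on dice exceeding 5: Σ_j (-1)^j C(4,j)·C(10-1-5j, 3) = C(4,0)·C(9,3) - C(4,1)·C(4,3) = 1·84 - 4·4 = 68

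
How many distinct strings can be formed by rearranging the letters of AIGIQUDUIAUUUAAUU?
17! / (1! × 3! × 7! × 4! × 1! × 1!) = 490089600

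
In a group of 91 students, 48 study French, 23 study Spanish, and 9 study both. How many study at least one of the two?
|A∪B| = |A| + |B| - |A∩B| = 48 + 23 - 9 = 62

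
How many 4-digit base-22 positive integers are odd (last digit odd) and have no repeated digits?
Last∈{1,3,5,7,9,11,13,15,17,19,21}. Last=0: 0. Last nonzero: 11×20×P(20,2) = 83600. Total = 83600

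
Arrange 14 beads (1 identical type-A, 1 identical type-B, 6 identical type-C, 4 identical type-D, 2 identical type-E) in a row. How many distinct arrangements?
14! / (1! × 1! × 6! × 4! × 2!) = 2522520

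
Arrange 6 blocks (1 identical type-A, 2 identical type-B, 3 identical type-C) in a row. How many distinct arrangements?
6! / (1! × 2! × 3!) = 60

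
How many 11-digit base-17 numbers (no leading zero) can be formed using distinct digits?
First digit: 16 choices (nonzero). Then descending: 16 × 16 × 15 × 14 × 13 × 12 × 11 × 10 × 9 × 8 × 7 = 464950886400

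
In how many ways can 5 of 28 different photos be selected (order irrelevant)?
C(28,5) = 28!/(5!×23!) = 98280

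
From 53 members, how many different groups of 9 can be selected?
C(53,9) = 53!/(9!×44!) = 4431613550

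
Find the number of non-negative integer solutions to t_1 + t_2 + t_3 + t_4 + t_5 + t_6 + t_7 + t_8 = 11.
C(11+8-1, 8-1) = C(18, 7) = 31824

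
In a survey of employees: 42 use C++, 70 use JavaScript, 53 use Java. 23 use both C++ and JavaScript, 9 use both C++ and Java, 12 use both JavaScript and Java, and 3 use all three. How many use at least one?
|A∪B∪C| = 42+70+53-23-9-12+3 = 124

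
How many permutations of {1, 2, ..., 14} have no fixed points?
!14 = Σ_{j=0}^{14} (-1)^j·14!/j! = 87178291200 - 87178291200 + 43589145600 - 14529715200 + 3632428800 - 726485760 + 121080960 - 17297280 + 2162160 - 240240 + 24024 - 2184 + 182 - 14 + 1 = 32071101049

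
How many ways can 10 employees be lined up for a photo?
10! = 3628800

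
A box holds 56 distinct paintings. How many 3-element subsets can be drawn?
C(56,3) = 56!/(3!×53!) = 27720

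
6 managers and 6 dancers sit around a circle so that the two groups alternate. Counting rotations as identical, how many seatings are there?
Fix one of the managers: (6-1)! ways for the remaining managers, × 6! ways for the dancers = 120 × 720 = 86400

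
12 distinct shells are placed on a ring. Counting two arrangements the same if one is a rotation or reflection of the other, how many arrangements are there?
(12-1)!/2 = 39916800/2 = 19958400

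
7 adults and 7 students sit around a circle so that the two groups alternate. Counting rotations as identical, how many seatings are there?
Fix one of the adults: (7-1)! ways for the remaining adults, × 7! ways for the students = 720 × 5040 = 3628800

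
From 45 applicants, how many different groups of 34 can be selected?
C(45,34) = 45!/(34!×11!) = 10150595910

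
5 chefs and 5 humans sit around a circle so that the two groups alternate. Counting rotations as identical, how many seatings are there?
Fix one of the chefs: (5-1)! ways for the remaining chefs, × 5! ways for the humans = 24 × 120 = 2880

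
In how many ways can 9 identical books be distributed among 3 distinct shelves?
C(9+3-1, 3-1) = C(11, 2) = 55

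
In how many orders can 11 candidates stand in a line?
11! = 39916800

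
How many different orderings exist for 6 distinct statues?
6! = 720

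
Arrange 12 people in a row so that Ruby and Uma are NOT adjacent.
Total - adjacent = 12! - (12-1)!×2 = 479001600 - 79833600 = 399168000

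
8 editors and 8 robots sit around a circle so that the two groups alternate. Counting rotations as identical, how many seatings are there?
Fix one of the editors: (8-1)! ways for the remaining editors, × 8! ways for the robots = 5040 × 40320 = 203212800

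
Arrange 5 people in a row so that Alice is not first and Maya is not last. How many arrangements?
By inclusion-exclusion: 5! - 2×(5-1)! + (5-2)! = 120 - 48 + 6 = 78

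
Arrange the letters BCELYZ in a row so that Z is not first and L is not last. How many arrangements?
By inclusion-exclusion: 6! - 2×(6-1)! + (6-2)! = 720 - 240 + 24 = 504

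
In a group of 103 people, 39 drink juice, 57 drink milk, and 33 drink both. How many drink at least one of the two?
|A∪B| = |A| + |B| - |A∩B| = 39 + 57 - 33 = 63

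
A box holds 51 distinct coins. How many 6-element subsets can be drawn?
C(51,6) = 51!/(6!×45!) = 18009460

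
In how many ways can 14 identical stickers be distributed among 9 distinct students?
C(14+9-1, 9-1) = C(22, 8) = 319770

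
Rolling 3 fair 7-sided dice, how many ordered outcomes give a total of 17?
Coefficient of x^17 in (x + x² + ... + x^7)^3. By inclusion-exclusion on dice exceeding 7: Σ_j (-1)^j C(3,j)·C(17-1-7j, 2) = C(3,0)·C(16,2) - C(3,1)·C(9,2) + C(3,2)·C(2,2) = 1·120 - 3·36 + 3·1 = 15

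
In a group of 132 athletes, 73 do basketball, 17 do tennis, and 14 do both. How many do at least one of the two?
|A∪B| = |A| + |B| - |A∩B| = 73 + 17 - 14 = 76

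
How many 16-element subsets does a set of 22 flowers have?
C(22,16) = 22!/(16!×6!) = 74613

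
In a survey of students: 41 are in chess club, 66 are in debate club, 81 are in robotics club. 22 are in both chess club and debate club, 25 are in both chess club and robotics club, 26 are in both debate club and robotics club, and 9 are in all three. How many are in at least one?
|A∪B∪C| = 41+66+81-22-25-26+9 = 124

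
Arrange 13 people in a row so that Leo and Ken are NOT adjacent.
Total - adjacent = 13! - (13-1)!×2 = 6227020800 - 958003200 = 5269017600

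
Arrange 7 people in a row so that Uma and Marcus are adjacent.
Treat as block: (7-1)! × 2! = 720 × 2 = 1440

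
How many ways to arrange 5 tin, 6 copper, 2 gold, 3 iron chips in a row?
16! / (5! × 6! × 2! × 3!) = 20180160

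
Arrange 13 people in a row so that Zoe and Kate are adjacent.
Treat as block: (13-1)! × 2! = 479001600 × 2 = 958003200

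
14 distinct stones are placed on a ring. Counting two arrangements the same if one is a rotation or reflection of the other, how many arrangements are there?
(14-1)!/2 = 6227020800/2 = 3113510400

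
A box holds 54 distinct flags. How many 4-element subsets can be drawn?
C(54,4) = 54!/(4!×50!) = 316251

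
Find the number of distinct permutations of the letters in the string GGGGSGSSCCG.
11! / (3! × 2! × 6!) = 4620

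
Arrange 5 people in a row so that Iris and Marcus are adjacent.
Treat as block: (5-1)! × 2! = 24 × 2 = 48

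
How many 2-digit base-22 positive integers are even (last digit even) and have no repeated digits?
Last∈{0,2,4,6,8,10,12,14,16,18,20}. Last=0: 21. Last nonzero: 10×20×P(20,0) = 200. Total = 221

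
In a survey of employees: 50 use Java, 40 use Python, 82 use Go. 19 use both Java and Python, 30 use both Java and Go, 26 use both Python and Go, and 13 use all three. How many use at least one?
|A∪B∪C| = 50+40+82-19-30-26+13 = 110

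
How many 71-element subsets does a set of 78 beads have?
C(78,71) = 78!/(71!×7!) = 2641902120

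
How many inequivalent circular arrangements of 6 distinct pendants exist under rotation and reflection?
(6-1)!/2 = 120/2 = 60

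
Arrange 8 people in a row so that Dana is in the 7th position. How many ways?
Fix one position: (8-1)! = 5040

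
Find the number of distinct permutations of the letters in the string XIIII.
5! / (4! × 1!) = 5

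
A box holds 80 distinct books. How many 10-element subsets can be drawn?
C(80,10) = 80!/(10!×70!) = 1646492110120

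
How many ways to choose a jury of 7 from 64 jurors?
C(64,7) = 64!/(7!×57!) = 621216192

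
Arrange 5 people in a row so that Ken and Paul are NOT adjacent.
Total - adjacent = 5! - (5-1)!×2 = 120 - 48 = 72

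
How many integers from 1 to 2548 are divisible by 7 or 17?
⌊2548/7⌋ + ⌊2548/17⌋ - ⌊2548/119⌋ = 364 + 149 - 21 = 492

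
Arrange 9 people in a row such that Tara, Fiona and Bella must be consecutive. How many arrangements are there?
Treat the 3 as one block: (9-3+1)! × 3! = 5040 × 6 = 30240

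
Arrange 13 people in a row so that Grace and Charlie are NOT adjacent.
Total - adjacent = 13! - (13-1)!×2 = 6227020800 - 958003200 = 5269017600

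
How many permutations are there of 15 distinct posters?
15! = 1307674368000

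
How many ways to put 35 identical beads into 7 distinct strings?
C(35+7-1, 7-1) = C(41, 6) = 4496388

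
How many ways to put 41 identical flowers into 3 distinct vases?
C(41+3-1, 3-1) = C(43, 2) = 903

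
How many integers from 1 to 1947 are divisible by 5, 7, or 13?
⌊1947/5⌋+⌊1947/7⌋+⌊1947/13⌋ - ⌊1947/35⌋-⌊1947/65⌋-⌊1947/91⌋ + ⌊1947/455⌋ = 389+278+149 - 55-29-21 + 4 = 715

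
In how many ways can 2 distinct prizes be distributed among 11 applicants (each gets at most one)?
P(11,2) = 11!/(11-2)! = 110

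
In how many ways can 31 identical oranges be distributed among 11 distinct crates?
C(31+11-1, 11-1) = C(41, 10) = 1121099408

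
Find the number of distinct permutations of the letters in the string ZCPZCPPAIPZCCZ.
14! / (4! × 4! × 4! × 1! × 1!) = 6306300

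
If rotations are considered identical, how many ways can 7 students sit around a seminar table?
Circular: fix one position, arrange the rest. (7-1)! = 720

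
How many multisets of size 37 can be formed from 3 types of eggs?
C(37+3-1, 3-1) = C(39, 2) = 741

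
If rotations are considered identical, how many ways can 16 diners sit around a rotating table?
Circular: fix one position, arrange the rest. (16-1)! = 1307674368000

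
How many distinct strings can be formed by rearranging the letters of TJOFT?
5! / (1! × 2! × 1! × 1!) = 60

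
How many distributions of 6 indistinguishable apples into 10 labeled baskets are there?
C(6+10-1, 10-1) = C(15, 9) = 5005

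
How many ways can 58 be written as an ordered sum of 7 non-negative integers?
C(58+7-1, 7-1) = C(64, 6) = 74974368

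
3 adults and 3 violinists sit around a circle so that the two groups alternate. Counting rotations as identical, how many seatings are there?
Fix one of the adults: (3-1)! ways for the remaining adults, × 3! ways for the violinists = 2 × 6 = 12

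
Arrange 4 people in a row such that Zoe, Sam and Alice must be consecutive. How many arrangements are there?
Treat the 3 as one block: (4-3+1)! × 3! = 2 × 6 = 12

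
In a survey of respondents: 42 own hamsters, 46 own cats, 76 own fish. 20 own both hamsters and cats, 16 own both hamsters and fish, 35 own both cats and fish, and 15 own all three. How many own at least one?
|A∪B∪C| = 42+46+76-20-16-35+15 = 108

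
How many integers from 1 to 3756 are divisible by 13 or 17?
⌊3756/13⌋ + ⌊3756/17⌋ - ⌊3756/221⌋ = 288 + 220 - 16 = 492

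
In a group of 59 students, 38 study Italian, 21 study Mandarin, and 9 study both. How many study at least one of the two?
|A∪B| = |A| + |B| - |A∩B| = 38 + 21 - 9 = 50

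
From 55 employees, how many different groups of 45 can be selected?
C(55,45) = 55!/(45!×10!) = 29248649430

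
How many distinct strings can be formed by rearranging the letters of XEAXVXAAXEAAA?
13! / (6! × 4! × 1! × 2!) = 180180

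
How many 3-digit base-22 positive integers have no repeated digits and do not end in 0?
Last digit: 21 nonzero choices. First digit: 20 (nonzero, ≠last). Middle 1: P(20,1) = 20. Total = 8400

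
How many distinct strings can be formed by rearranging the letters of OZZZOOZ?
7! / (4! × 3!) = 35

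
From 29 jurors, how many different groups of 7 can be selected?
C(29,7) = 29!/(7!×22!) = 1560780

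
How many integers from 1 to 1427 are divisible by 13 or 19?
⌊1427/13⌋ + ⌊1427/19⌋ - ⌊1427/247⌋ = 109 + 75 - 5 = 179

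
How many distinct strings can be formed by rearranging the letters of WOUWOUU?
7! / (2! × 3! × 2!) = 210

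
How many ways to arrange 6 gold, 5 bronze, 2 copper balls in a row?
13! / (6! × 5! × 2!) = 36036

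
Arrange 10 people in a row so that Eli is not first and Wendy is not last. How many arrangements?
By inclusion-exclusion: 10! - 2×(10-1)! + (10-2)! = 3628800 - 725760 + 40320 = 2943360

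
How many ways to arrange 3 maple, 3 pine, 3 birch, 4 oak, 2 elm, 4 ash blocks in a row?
19! / (3! × 3! × 3! × 4! × 2! × 4!) = 488864376000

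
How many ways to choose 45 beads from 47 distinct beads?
C(47,45) = 47!/(45!×2!) = 1081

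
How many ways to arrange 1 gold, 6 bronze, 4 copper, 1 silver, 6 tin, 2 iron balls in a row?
20! / (1! × 6! × 4! × 1! × 6! × 2!) = 97772875200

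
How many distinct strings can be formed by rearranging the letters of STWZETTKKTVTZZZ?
15! / (4! × 1! × 1! × 1! × 1! × 5! × 2!) = 227026800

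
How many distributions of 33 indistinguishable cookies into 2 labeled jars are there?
C(33+2-1, 2-1) = C(34, 1) = 34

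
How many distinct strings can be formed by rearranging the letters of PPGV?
4! / (2! × 1! × 1!) = 12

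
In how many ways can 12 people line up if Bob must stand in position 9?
Fix one position: (12-1)! = 39916800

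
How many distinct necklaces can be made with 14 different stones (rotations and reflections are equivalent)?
(14-1)!/2 = 6227020800/2 = 3113510400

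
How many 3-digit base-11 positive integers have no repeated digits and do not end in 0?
Last digit: 10 nonzero choices. First digit: 9 (nonzero, ≠last). Middle 1: P(9,1) = 9. Total = 810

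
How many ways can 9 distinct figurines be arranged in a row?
9! = 362880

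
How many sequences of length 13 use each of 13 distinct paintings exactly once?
13! = 6227020800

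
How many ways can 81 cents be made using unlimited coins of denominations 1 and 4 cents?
Coefficient of x^81 in 1/(1-x^1) · 1/(1-x^4). Use j coins of 4 for j = 0..⌊81/4⌋ = 20, the rest in 1s: 20 + 1 = 21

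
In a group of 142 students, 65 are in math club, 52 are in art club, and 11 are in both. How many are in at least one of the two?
|A∪B| = |A| + |B| - |A∩B| = 65 + 52 - 11 = 106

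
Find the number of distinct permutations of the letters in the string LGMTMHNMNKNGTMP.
15! / (1! × 1! × 3! × 1! × 2! × 1! × 4! × 2!) = 2270268000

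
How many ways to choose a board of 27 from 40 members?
C(40,27) = 40!/(27!×13!) = 12033222880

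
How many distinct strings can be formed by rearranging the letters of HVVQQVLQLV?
10! / (3! × 1! × 2! × 4!) = 12600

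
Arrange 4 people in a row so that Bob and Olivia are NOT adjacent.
Total - adjacent = 4! - (4-1)!×2 = 24 - 12 = 12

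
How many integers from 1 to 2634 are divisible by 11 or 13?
⌊2634/11⌋ + ⌊2634/13⌋ - ⌊2634/143⌋ = 239 + 202 - 18 = 423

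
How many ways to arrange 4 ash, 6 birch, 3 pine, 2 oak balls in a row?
15! / (4! × 6! × 3! × 2!) = 6306300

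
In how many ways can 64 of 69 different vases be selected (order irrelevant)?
C(69,64) = 69!/(64!×5!) = 11238513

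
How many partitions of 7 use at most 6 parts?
By conjugation, equals partitions of 7 into parts ≤ 6. Let r_j(i) = number of partitions of i into parts ≤ j, for i = 0..7. r_1(i) = 1 for all i; r_j(i) = r_{j-1}(i) + r_j(i-j). Rows j = 2..6: ≤2: 1 1 2 2 3 3 4 4; ≤3: 1 1 2 3 4 5 7 8; ≤4: 1 1 2 3 5 6 9 11; ≤5: 1 1 2 3 5 7 10 13; ≤6: 1 1 2 3 5 7 11 14. r_6(7) = 14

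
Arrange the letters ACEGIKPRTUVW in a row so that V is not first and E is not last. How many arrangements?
By inclusion-exclusion: 12! - 2×(12-1)! + (12-2)! = 479001600 - 79833600 + 3628800 = 402796800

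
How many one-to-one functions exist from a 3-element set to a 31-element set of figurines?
P(31,3) = 31!/(31-3)! = 26970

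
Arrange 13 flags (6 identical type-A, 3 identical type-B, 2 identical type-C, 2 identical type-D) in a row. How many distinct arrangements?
13! / (6! × 3! × 2! × 2!) = 360360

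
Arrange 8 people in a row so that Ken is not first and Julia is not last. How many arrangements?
By inclusion-exclusion: 8! - 2×(8-1)! + (8-2)! = 40320 - 10080 + 720 = 30960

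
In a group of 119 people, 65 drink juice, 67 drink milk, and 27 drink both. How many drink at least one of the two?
|A∪B| = |A| + |B| - |A∩B| = 65 + 67 - 27 = 105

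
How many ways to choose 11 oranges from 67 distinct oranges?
C(67,11) = 67!/(11!×56!) = 1285063345176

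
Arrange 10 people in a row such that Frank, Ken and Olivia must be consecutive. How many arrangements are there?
Treat the 3 as one block: (10-3+1)! × 3! = 40320 × 6 = 241920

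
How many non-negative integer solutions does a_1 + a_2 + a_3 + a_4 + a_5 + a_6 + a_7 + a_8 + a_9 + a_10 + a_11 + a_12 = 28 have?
C(28+12-1, 12-1) = C(39, 11) = 1676056044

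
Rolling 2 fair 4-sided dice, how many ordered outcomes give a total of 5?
Coefficient of x^5 in (x + x² + ... + x^4)^2. By inclusion-exclusion on dice exceeding 4: Σ_j (-1)^j C(2,j)·C(5-1-4j, 1) = C(2,0)·C(4,1) = 1·4 = 4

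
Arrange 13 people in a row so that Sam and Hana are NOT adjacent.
Total - adjacent = 13! - (13-1)!×2 = 6227020800 - 958003200 = 5269017600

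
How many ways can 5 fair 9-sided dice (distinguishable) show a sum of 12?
Coefficient of x^12 in (x + x² + ... + x^9)^5. By inclusion-exclusion on dice exceeding 9: Σ_j (-1)^j C(5,j)·C(12-1-9j, 4) = C(5,0)·C(11,4) = 1·330 = 330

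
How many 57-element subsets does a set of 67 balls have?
C(67,57) = 67!/(57!×10!) = 247994680648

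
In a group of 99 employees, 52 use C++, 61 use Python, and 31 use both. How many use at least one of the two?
|A∪B| = |A| + |B| - |A∩B| = 52 + 61 - 31 = 82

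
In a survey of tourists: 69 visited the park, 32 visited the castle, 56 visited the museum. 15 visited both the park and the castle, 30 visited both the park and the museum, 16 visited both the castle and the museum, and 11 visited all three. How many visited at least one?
|A∪B∪C| = 69+32+56-15-30-16+11 = 107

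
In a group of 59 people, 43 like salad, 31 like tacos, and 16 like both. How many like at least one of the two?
|A∪B| = |A| + |B| - |A∩B| = 43 + 31 - 16 = 58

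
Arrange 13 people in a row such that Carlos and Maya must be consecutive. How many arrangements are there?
Treat the 2 as one block: (13-2+1)! × 2! = 479001600 × 2 = 958003200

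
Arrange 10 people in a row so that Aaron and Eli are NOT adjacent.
Total - adjacent = 10! - (10-1)!×2 = 3628800 - 725760 = 2903040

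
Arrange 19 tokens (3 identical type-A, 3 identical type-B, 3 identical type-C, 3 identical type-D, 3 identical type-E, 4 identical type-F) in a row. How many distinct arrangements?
19! / (3! × 3! × 3! × 3! × 3! × 4!) = 651819168000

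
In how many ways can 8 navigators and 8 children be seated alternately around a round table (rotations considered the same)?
Fix one of the navigators: (8-1)! ways for the remaining navigators, × 8! ways for the children = 5040 × 40320 = 203212800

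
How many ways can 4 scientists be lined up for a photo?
4! = 24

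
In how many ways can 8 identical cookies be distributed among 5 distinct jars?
C(8+5-1, 5-1) = C(12, 4) = 495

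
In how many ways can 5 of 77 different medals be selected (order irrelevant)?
C(77,5) = 77!/(5!×72!) = 19757815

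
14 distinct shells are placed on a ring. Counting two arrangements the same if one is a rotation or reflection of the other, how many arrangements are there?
(14-1)!/2 = 6227020800/2 = 3113510400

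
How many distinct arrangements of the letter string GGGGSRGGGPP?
11! / (1! × 7! × 1! × 2!) = 3960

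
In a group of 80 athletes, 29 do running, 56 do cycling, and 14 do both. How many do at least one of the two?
|A∪B| = |A| + |B| - |A∩B| = 29 + 56 - 14 = 71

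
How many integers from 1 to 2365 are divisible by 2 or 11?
⌊2365/2⌋ + ⌊2365/11⌋ - ⌊2365/22⌋ = 1182 + 215 - 107 = 1290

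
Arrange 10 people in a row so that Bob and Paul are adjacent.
Treat as block: (10-1)! × 2! = 362880 × 2 = 725760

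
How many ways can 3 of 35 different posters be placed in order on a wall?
P(35,3) = 35!/(35-3)! = 39270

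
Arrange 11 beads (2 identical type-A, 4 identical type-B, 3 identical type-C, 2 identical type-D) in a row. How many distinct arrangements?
11! / (2! × 4! × 3! × 2!) = 69300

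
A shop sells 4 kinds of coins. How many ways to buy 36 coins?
C(36+4-1, 4-1) = C(39, 3) = 9139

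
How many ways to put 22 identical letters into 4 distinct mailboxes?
C(22+4-1, 4-1) = C(25, 3) = 2300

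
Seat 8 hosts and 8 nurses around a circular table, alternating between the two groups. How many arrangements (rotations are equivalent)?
Fix one of the hosts: (8-1)! ways for the remaining hosts, × 8! ways for the nurses = 5040 × 40320 = 203212800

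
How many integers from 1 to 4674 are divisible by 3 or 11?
⌊4674/3⌋ + ⌊4674/11⌋ - ⌊4674/33⌋ = 1558 + 424 - 141 = 1841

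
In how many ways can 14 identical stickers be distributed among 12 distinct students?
C(14+12-1, 12-1) = C(25, 11) = 4457400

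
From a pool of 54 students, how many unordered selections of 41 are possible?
C(54,41) = 54!/(41!×13!) = 1108176102180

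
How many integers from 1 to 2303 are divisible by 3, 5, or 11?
⌊2303/3⌋+⌊2303/5⌋+⌊2303/11⌋ - ⌊2303/15⌋-⌊2303/33⌋-⌊2303/55⌋ + ⌊2303/165⌋ = 767+460+209 - 153-69-41 + 13 = 1186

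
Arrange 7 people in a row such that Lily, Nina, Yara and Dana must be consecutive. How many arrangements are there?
Treat the 4 as one block: (7-4+1)! × 4! = 24 × 24 = 576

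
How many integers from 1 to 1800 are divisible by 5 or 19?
⌊1800/5⌋ + ⌊1800/19⌋ - ⌊1800/95⌋ = 360 + 94 - 18 = 436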